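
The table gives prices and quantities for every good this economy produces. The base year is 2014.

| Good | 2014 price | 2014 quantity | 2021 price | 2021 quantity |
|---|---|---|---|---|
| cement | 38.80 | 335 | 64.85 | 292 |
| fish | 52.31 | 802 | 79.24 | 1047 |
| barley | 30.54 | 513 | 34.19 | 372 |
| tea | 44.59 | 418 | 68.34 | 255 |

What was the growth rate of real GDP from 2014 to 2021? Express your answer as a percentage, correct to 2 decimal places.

Real GDP 2014 = Nominal GDP 2014 = 38.80·335 + 52.31·802 + 30.54·513 + 44.59·418 = 89256.26.
Real GDP 2021 (at 2014 prices) = 38.80·292 + 52.31·1047 + 30.54·372 + 44.59·255 = 88829.50.
Real growth = 88829.50/89256.26 − 1 = -0.0048.

-0.48%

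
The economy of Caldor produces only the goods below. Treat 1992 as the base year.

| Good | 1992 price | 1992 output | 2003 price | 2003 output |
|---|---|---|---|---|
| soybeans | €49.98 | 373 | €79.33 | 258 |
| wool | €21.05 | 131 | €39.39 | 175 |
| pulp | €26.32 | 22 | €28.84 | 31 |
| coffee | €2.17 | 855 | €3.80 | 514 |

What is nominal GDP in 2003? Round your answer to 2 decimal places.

€30207.63

Nominal GDP 2003 = Σ (p_2003 × q_2003) = 79.33·258 + 39.39·175 + 28.84·31 + 3.80·514 = 30207.63.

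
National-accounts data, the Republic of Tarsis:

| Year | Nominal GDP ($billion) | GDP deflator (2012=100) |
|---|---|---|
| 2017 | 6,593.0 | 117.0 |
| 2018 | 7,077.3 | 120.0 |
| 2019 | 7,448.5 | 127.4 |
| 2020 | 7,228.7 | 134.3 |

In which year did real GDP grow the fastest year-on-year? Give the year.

2018

2018: real = 7077.3/1.200 = 5897.75; growth vs 2017 (5635.04) = 4.66%.
2019: real = 7448.5/1.274 = 5846.55; growth vs 2018 (5897.75) = -0.87%.
2020: real = 7228.7/1.343 = 5382.50; growth vs 2019 (5846.55) = -7.94%.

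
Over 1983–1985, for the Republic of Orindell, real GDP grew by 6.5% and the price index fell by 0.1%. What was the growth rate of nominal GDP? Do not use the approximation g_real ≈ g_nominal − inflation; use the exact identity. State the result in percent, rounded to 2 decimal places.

6.39%

(1 + g_nom) = (1 + g_real)(1 + π) = 1.0650 × 0.9990 = 1.06394.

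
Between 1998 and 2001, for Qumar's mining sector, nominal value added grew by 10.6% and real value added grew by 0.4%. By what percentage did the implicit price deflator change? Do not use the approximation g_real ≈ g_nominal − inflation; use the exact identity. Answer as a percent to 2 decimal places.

10.16%

(1 + g_nom) = (1 + g_real)(1 + π), so π = 1.1060 / 1.0040 − 1 = 0.10159.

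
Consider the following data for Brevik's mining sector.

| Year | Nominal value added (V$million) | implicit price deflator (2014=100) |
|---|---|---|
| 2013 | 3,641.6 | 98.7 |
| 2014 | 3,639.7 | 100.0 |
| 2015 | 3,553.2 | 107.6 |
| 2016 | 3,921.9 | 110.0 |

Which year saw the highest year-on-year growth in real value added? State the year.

2016

2014: real = 3639.7/1.000 = 3639.70; growth vs 2013 (3689.56) = -1.35%.
2015: real = 3553.2/1.076 = 3302.23; growth vs 2014 (3639.70) = -9.27%.
2016: real = 3921.9/1.100 = 3565.36; growth vs 2015 (3302.23) = 7.97%.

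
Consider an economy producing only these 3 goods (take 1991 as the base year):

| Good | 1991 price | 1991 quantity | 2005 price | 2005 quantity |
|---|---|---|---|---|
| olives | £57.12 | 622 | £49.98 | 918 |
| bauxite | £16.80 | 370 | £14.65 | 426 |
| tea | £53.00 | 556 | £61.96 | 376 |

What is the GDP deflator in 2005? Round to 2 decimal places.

94.84

Nominal GDP 2005 = 49.98·918 + 14.65·426 + 61.96·376 = 75419.50.
Real GDP 2005 (at 1991 prices) = 57.12·918 + 16.80·426 + 53.00·376 = 79520.96.
Deflator = Nominal/Real × 100 = 75419.50/79520.96 × 100 = 94.842.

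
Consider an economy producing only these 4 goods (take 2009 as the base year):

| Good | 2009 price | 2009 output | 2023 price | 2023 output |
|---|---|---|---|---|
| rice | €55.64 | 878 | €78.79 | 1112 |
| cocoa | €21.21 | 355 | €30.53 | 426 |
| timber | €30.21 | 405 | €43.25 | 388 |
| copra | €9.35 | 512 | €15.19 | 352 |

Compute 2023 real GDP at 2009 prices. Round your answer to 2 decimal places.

Real GDP 2023 = Σ (p_2009 × q_2023) = 55.64·1112 + 21.21·426 + 30.21·388 + 9.35·352 = 85919.82.

€85919.82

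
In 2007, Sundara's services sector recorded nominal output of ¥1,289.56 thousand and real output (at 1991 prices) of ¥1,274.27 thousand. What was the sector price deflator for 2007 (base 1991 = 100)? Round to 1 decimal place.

101.2

sector price deflator = (Nominal / Real) × 100 = 1289.56 / 1274.27 × 100 = 101.20.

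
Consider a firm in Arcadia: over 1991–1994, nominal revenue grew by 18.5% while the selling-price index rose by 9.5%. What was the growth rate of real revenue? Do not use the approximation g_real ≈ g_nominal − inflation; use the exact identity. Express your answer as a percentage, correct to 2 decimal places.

(1 + g_nom) = (1 + g_real)(1 + π), so g_real = 1.1850 / 1.0950 − 1 = 0.08219.

8.22%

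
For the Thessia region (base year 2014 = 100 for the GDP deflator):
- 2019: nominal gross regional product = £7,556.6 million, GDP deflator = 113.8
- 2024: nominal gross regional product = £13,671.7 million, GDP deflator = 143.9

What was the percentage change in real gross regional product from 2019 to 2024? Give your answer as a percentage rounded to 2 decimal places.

Real gross regional product 2019 = 7556.6 / 1.138 = 6640.25.
Real gross regional product 2024 = 13671.7 / 1.439 = 9500.83.
Real growth = 9500.83 / 6640.25 − 1 = 0.4308.

43.08%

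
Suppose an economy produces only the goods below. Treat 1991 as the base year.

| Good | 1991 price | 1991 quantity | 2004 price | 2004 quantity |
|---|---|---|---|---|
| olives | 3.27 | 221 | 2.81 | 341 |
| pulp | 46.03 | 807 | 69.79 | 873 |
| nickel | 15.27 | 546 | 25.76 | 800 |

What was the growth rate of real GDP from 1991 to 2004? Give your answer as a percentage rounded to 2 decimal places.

Real GDP 1991 = Nominal GDP 1991 = 3.27·221 + 46.03·807 + 15.27·546 = 46206.30.
Real GDP 2004 (at 1991 prices) = 3.27·341 + 46.03·873 + 15.27·800 = 53515.26.
Real growth = 53515.26/46206.30 − 1 = 0.1582.

15.82%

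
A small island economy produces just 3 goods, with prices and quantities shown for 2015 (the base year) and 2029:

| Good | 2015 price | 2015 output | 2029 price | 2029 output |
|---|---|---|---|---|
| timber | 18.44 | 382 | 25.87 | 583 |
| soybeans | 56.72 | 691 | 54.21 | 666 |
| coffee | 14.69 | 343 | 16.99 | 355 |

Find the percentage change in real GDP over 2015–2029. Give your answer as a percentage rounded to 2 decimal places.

Real GDP 2015 = Nominal GDP 2015 = 18.44·382 + 56.72·691 + 14.69·343 = 51276.27.
Real GDP 2029 (at 2015 prices) = 18.44·583 + 56.72·666 + 14.69·355 = 53740.99.
Real growth = 53740.99/51276.27 − 1 = 0.0481.

4.81%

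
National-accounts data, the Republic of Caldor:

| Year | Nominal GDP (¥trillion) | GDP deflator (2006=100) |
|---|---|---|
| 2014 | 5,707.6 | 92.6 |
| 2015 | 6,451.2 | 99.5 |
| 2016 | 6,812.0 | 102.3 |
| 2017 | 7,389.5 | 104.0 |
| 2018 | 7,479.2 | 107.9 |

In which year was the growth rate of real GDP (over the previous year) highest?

2017

2015: real = 6451.2/0.995 = 6483.62; growth vs 2014 (6163.71) = 5.19%.
2016: real = 6812.0/1.023 = 6658.85; growth vs 2015 (6483.62) = 2.70%.
2017: real = 7389.5/1.040 = 7105.29; growth vs 2016 (6658.85) = 6.70%.
2018: real = 7479.2/1.079 = 6931.60; growth vs 2017 (7105.29) = -2.44%.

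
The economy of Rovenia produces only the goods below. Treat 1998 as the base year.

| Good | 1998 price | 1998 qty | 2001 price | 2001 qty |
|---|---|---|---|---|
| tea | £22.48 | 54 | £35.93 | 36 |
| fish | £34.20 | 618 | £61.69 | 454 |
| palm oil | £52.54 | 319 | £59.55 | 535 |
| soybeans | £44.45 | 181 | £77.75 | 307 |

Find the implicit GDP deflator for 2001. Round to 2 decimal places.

Nominal GDP 2001 = 35.93·36 + 61.69·454 + 59.55·535 + 77.75·307 = 85029.24.
Real GDP 2001 (at 1998 prices) = 22.48·36 + 34.20·454 + 52.54·535 + 44.45·307 = 58091.13.
Deflator = Nominal/Real × 100 = 85029.24/58091.13 × 100 = 146.372.

146.37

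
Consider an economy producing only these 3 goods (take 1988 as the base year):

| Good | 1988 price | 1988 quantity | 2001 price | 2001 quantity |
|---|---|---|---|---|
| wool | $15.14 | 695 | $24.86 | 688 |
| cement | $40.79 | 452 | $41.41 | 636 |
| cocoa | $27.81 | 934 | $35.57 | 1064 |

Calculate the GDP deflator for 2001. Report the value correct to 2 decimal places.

Nominal GDP 2001 = 24.86·688 + 41.41·636 + 35.57·1064 = 81286.92.
Real GDP 2001 (at 1988 prices) = 15.14·688 + 40.79·636 + 27.81·1064 = 65948.60.
Deflator = Nominal/Real × 100 = 81286.92/65948.60 × 100 = 123.258.

123.26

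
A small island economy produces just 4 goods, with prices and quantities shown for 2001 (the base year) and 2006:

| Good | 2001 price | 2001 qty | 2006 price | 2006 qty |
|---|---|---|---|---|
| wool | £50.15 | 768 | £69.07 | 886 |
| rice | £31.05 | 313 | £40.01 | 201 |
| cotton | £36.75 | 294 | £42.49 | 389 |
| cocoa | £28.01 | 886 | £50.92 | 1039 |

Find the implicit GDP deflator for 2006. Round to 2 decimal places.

Nominal GDP 2006 = 69.07·886 + 40.01·201 + 42.49·389 + 50.92·1039 = 138672.52.
Real GDP 2006 (at 2001 prices) = 50.15·886 + 31.05·201 + 36.75·389 + 28.01·1039 = 94072.09.
Deflator = Nominal/Real × 100 = 138672.52/94072.09 × 100 = 147.411.

147.41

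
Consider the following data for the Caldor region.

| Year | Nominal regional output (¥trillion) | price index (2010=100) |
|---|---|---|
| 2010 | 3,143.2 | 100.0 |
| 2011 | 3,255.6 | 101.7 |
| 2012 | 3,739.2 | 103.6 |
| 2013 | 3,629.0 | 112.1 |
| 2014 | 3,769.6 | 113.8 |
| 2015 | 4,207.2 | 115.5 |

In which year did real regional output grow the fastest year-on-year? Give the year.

2012

2011: real = 3255.6/1.017 = 3201.18; growth vs 2010 (3143.20) = 1.84%.
2012: real = 3739.2/1.036 = 3609.27; growth vs 2011 (3201.18) = 12.75%.
2013: real = 3629.0/1.121 = 3237.29; growth vs 2012 (3609.27) = -10.31%.
2014: real = 3769.6/1.138 = 3312.48; growth vs 2013 (3237.29) = 2.32%.
2015: real = 4207.2/1.155 = 3642.60; growth vs 2014 (3312.48) = 9.97%.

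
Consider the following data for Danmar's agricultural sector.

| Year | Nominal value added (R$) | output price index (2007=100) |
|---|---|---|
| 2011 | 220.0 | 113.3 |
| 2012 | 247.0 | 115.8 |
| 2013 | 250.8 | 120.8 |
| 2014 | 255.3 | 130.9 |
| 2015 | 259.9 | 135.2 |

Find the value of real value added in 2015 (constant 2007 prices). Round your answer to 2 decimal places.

Real value added 2015 = 259.9 / 1.352 = 192.23.

R$192.23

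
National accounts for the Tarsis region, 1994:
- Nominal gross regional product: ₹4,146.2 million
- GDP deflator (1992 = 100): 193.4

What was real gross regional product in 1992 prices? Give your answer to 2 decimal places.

Real gross regional product = Nominal / (GDP deflator/100) = 4146.2 / 1.934 = 2143.85.

₹2,143.85 million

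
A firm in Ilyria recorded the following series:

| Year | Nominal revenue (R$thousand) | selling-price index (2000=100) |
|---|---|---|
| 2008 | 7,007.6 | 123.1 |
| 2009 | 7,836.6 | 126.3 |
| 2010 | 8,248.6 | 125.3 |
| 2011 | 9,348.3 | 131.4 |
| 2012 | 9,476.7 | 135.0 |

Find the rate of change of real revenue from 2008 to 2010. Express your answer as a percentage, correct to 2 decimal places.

Real revenue 2008 = 7007.6/1.231 = 5692.61.
Real revenue 2010 = 8248.6/1.253 = 6583.08.
Change = 6583.08/5692.61 − 1 = 0.1564.

15.64%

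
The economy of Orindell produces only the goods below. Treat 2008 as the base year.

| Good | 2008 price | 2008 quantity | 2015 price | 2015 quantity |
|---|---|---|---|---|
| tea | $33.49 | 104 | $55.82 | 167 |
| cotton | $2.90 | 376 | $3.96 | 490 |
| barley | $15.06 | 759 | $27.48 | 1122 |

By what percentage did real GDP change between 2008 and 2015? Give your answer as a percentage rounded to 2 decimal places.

Real GDP 2008 = Nominal GDP 2008 = 33.49·104 + 2.90·376 + 15.06·759 = 16003.90.
Real GDP 2015 (at 2008 prices) = 33.49·167 + 2.90·490 + 15.06·1122 = 23911.15.
Real growth = 23911.15/16003.90 − 1 = 0.4941.

49.41%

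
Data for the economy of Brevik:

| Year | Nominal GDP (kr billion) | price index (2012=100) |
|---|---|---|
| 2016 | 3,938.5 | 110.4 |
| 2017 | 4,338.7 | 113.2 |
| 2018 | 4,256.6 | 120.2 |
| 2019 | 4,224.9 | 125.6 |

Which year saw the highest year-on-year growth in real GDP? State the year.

2017: real = 4338.7/1.132 = 3832.77; growth vs 2016 (3567.48) = 7.44%.
2018: real = 4256.6/1.202 = 3541.26; growth vs 2017 (3832.77) = -7.61%.
2019: real = 4224.9/1.256 = 3363.77; growth vs 2018 (3541.26) = -5.01%.

2017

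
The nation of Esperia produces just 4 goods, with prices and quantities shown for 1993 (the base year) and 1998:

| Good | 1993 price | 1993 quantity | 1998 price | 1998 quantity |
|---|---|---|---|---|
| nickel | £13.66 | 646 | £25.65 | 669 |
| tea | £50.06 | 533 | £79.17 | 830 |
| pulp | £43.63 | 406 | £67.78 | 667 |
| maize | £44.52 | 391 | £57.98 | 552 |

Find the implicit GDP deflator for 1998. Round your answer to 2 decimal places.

Nominal GDP 1998 = 25.65·669 + 79.17·830 + 67.78·667 + 57.98·552 = 160085.17.
Real GDP 1998 (at 1993 prices) = 13.66·669 + 50.06·830 + 43.63·667 + 44.52·552 = 104364.59.
Deflator = Nominal/Real × 100 = 160085.17/104364.59 × 100 = 153.390.

153.39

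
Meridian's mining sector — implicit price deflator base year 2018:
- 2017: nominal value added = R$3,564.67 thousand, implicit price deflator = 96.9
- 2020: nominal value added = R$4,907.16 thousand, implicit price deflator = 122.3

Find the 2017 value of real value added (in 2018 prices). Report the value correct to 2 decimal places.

Real value added = Nominal / (implicit price deflator/100) = 3564.67 / 0.969 = 3678.71.

R$3,678.71 thousand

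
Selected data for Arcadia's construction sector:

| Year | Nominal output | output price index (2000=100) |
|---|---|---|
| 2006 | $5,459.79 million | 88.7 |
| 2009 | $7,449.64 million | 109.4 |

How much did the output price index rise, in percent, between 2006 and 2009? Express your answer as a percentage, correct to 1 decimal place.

Price-level change = 109.4 / 88.7 − 1 = 0.2334.

23.3%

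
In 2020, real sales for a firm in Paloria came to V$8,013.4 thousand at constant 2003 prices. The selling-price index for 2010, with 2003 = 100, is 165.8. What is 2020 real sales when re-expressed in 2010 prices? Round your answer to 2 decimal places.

Real sales in 2010 prices = Real sales in 2003 prices × (P_2010/P_2003) = 8013.4 × 1.658 = 13286.22.

V$13,286.22 thousand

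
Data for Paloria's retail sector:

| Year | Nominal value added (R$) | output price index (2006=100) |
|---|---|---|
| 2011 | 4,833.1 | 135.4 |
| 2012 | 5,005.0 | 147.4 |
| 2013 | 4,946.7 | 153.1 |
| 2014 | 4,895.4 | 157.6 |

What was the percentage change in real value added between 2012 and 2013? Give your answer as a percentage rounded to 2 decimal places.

-4.84%

Real value added 2012 = 5005.0/1.474 = 3395.52.
Real value added 2013 = 4946.7/1.531 = 3231.03.
Change = 3231.03/3395.52 − 1 = -0.0484.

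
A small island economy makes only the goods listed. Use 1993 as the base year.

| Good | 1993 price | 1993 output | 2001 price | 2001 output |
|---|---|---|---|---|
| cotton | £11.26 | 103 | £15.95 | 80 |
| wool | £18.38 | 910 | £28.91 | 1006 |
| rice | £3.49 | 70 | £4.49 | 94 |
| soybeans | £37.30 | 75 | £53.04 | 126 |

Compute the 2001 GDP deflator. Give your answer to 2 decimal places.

153.42

Nominal GDP 2001 = 15.95·80 + 28.91·1006 + 4.49·94 + 53.04·126 = 37464.56.
Real GDP 2001 (at 1993 prices) = 11.26·80 + 18.38·1006 + 3.49·94 + 37.30·126 = 24418.94.
Deflator = Nominal/Real × 100 = 37464.56/24418.94 × 100 = 153.424.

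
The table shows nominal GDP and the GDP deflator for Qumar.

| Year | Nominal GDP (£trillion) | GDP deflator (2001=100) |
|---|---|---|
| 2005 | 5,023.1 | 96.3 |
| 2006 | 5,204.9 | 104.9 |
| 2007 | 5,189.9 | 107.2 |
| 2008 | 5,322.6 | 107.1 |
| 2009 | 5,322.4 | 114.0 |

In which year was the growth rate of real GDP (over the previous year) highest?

2006: real = 5204.9/1.049 = 4961.77; growth vs 2005 (5216.10) = -4.88%.
2007: real = 5189.9/1.072 = 4841.32; growth vs 2006 (4961.77) = -2.43%.
2008: real = 5322.6/1.071 = 4969.75; growth vs 2007 (4841.32) = 2.65%.
2009: real = 5322.4/1.140 = 4668.77; growth vs 2008 (4969.75) = -6.06%.

2008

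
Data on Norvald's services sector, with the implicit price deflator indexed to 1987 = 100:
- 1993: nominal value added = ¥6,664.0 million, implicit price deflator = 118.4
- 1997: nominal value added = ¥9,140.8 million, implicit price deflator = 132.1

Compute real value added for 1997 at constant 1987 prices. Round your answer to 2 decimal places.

Real value added = Nominal / (implicit price deflator/100) = 9140.8 / 1.321 = 6919.61.

¥6,919.61 million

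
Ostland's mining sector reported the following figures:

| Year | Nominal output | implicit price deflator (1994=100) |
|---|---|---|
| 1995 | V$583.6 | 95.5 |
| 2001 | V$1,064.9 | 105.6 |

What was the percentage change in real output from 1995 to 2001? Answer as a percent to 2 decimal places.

65.02%

Deflate each year: 1995 → 583.6/0.955 = 611.10; 2001 → 1064.9/1.056 = 1008.43.
So real output changed by 1008.43/611.10 − 1 = 0.6502, i.e. 65.02%.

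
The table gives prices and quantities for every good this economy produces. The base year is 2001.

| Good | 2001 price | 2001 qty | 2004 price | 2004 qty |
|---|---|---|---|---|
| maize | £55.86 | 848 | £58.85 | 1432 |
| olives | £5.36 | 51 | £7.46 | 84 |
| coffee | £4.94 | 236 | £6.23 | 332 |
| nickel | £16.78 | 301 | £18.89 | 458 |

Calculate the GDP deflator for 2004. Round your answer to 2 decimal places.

Nominal GDP 2004 = 58.85·1432 + 7.46·84 + 6.23·332 + 18.89·458 = 95619.82.
Real GDP 2004 (at 2001 prices) = 55.86·1432 + 5.36·84 + 4.94·332 + 16.78·458 = 89767.08.
Deflator = Nominal/Real × 100 = 95619.82/89767.08 × 100 = 106.520.

106.52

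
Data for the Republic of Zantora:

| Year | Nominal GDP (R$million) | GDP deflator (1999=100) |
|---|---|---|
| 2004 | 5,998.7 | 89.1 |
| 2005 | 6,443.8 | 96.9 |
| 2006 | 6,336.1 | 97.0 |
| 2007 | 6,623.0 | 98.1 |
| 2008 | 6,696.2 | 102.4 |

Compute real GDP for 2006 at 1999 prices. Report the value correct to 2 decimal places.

R$6,532.06 million

Real GDP 2006 = 6336.1 / 0.970 = 6532.06.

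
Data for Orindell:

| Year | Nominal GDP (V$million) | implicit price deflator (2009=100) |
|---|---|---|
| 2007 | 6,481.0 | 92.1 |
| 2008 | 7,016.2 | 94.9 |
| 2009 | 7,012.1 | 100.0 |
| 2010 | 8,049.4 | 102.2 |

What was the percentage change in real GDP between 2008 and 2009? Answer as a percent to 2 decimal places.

-5.16%

Real GDP 2008 = 7016.2/0.949 = 7393.26.
Real GDP 2009 = 7012.1/1.000 = 7012.10.
Change = 7012.10/7393.26 − 1 = -0.0516.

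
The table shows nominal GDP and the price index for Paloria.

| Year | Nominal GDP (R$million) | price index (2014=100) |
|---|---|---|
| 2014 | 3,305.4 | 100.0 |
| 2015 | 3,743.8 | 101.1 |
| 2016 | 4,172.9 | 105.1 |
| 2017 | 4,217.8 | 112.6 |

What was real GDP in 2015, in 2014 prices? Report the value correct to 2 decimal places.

Real GDP 2015 = 3743.8 / 1.011 = 3703.07.

R$3,703.07 million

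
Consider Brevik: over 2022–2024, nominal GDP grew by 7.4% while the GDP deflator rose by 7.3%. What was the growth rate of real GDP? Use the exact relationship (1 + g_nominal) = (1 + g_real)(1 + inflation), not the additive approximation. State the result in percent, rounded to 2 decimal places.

(1 + g_nom) = (1 + g_real)(1 + π), so g_real = 1.0740 / 1.0730 − 1 = 0.00093.

0.09%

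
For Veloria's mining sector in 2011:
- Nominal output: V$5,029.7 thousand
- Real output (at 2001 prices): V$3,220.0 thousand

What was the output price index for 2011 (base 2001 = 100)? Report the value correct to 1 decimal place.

156.2

output price index = (Nominal / Real) × 100 = 5029.7 / 3220.0 × 100 = 156.20.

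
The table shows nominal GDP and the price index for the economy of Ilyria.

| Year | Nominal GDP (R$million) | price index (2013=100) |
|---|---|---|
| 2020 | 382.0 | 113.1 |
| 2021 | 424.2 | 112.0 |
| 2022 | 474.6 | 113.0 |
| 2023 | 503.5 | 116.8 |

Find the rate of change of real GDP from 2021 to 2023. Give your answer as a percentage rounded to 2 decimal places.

Real GDP 2021 = 424.2/1.120 = 378.75.
Real GDP 2023 = 503.5/1.168 = 431.08.
Change = 431.08/378.75 − 1 = 0.1382.

13.82%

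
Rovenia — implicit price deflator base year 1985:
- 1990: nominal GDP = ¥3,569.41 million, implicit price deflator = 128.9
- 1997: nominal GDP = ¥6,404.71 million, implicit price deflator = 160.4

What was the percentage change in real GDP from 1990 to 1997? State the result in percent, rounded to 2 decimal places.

44.20%

Deflate each year: 1990 → 3569.41/1.289 = 2769.13; 1997 → 6404.71/1.604 = 3992.96.
So real GDP changed by 3992.96/2769.13 − 1 = 0.4420, i.e. 44.20%.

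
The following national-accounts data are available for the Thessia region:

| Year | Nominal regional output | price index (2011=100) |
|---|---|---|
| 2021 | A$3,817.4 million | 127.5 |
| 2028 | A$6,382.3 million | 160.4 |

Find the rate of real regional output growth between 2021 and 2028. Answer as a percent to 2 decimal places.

Deflate each year: 2021 → 3817.4/1.275 = 2994.04; 2028 → 6382.3/1.604 = 3978.99.
So real regional output changed by 3978.99/2994.04 − 1 = 0.3290, i.e. 32.90%.

32.90%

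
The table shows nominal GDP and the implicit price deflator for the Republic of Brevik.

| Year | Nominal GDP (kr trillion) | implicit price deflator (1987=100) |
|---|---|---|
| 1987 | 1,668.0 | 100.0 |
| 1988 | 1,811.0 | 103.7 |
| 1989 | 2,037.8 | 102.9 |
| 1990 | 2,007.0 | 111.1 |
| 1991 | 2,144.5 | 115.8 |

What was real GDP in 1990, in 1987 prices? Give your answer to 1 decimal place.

Real GDP 1990 = 2007.0 / 1.111 = 1806.48.

kr 1,806.5 trillion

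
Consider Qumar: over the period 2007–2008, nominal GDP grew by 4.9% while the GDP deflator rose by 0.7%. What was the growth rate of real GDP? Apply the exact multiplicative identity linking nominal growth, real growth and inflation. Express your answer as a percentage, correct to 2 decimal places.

4.17%

(1 + g_nom) = (1 + g_real)(1 + π), so g_real = 1.0490 / 1.0070 − 1 = 0.04171.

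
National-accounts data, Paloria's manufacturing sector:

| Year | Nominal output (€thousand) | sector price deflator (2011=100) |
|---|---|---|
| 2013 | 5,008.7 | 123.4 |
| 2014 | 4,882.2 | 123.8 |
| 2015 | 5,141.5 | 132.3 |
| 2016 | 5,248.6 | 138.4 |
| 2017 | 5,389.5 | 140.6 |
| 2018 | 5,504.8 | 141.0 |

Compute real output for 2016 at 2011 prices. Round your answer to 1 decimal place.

€3,792.3 thousand

Real output 2016 = 5248.6 / 1.384 = 3792.34.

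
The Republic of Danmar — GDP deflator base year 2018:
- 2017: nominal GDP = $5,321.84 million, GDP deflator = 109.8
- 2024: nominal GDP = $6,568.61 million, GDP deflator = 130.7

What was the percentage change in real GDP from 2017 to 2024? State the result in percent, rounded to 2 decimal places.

Deflate each year: 2017 → 5321.84/1.098 = 4846.85; 2024 → 6568.61/1.307 = 5025.72.
So real GDP changed by 5025.72/4846.85 − 1 = 0.0369, i.e. 3.69%.

3.69%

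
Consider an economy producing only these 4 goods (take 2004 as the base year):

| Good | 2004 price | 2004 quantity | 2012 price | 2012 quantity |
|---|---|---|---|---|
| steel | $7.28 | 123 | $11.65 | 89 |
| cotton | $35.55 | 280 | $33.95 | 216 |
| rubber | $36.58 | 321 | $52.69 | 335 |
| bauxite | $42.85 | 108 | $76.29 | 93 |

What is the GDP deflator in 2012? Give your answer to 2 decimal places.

Nominal GDP 2012 = 11.65·89 + 33.95·216 + 52.69·335 + 76.29·93 = 33116.17.
Real GDP 2012 (at 2004 prices) = 7.28·89 + 35.55·216 + 36.58·335 + 42.85·93 = 24566.07.
Deflator = Nominal/Real × 100 = 33116.17/24566.07 × 100 = 134.805.

134.80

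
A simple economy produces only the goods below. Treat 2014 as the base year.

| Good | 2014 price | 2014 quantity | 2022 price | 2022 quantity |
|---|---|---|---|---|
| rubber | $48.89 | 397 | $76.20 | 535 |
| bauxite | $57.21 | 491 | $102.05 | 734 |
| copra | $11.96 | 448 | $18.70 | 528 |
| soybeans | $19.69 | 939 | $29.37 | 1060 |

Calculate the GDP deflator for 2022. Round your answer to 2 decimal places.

164.34

Nominal GDP 2022 = 76.20·535 + 102.05·734 + 18.70·528 + 29.37·1060 = 156677.50.
Real GDP 2022 (at 2014 prices) = 48.89·535 + 57.21·734 + 11.96·528 + 19.69·1060 = 95334.57.
Deflator = Nominal/Real × 100 = 156677.50/95334.57 × 100 = 164.345.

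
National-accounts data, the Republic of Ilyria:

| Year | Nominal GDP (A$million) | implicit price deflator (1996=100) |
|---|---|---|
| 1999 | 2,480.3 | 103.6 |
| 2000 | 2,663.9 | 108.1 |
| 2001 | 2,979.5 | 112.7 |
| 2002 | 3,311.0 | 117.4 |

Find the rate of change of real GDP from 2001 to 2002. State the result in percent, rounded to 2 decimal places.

6.68%

Real GDP 2001 = 2979.5/1.127 = 2643.74.
Real GDP 2002 = 3311.0/1.174 = 2820.27.
Change = 2820.27/2643.74 − 1 = 0.0668.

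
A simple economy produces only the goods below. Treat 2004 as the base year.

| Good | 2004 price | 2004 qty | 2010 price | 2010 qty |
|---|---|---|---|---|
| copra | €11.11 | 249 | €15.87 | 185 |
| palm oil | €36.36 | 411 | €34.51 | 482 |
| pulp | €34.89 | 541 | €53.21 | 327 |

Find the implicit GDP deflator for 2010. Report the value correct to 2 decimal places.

119.30

Nominal GDP 2010 = 15.87·185 + 34.51·482 + 53.21·327 = 36969.44.
Real GDP 2010 (at 2004 prices) = 11.11·185 + 36.36·482 + 34.89·327 = 30989.90.
Deflator = Nominal/Real × 100 = 36969.44/30989.90 × 100 = 119.295.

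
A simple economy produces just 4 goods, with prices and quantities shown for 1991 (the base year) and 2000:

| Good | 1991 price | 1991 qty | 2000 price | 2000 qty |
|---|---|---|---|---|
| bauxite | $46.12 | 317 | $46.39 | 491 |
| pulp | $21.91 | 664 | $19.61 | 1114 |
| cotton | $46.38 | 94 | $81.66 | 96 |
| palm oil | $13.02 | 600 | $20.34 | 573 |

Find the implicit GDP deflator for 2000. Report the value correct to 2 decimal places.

108.74

Nominal GDP 2000 = 46.39·491 + 19.61·1114 + 81.66·96 + 20.34·573 = 64117.21.
Real GDP 2000 (at 1991 prices) = 46.12·491 + 21.91·1114 + 46.38·96 + 13.02·573 = 58965.60.
Deflator = Nominal/Real × 100 = 64117.21/58965.60 × 100 = 108.737.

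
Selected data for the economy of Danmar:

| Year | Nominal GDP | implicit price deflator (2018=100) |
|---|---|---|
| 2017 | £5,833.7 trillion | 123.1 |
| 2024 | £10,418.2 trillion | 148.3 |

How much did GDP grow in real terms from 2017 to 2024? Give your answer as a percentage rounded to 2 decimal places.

Deflate each year: 2017 → 5833.7/1.231 = 4738.99; 2024 → 10418.2/1.483 = 7025.08.
So real GDP changed by 7025.08/4738.99 − 1 = 0.4824, i.e. 48.24%.

48.24%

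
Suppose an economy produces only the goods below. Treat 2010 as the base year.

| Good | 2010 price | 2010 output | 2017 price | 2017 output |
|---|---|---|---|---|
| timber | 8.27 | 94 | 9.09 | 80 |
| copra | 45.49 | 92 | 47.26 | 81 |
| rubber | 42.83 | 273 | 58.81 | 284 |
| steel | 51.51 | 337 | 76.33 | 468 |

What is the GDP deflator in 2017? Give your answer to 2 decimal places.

140.29

Nominal GDP 2017 = 9.09·80 + 47.26·81 + 58.81·284 + 76.33·468 = 56979.74.
Real GDP 2017 (at 2010 prices) = 8.27·80 + 45.49·81 + 42.83·284 + 51.51·468 = 40616.69.
Deflator = Nominal/Real × 100 = 56979.74/40616.69 × 100 = 140.287.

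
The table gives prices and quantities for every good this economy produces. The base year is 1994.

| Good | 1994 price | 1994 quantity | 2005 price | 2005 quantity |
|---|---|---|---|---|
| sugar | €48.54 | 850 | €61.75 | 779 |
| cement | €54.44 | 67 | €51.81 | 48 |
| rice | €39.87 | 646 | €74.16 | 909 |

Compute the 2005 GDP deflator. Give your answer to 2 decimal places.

Nominal GDP 2005 = 61.75·779 + 51.81·48 + 74.16·909 = 118001.57.
Real GDP 2005 (at 1994 prices) = 48.54·779 + 54.44·48 + 39.87·909 = 76667.61.
Deflator = Nominal/Real × 100 = 118001.57/76667.61 × 100 = 153.913.

153.91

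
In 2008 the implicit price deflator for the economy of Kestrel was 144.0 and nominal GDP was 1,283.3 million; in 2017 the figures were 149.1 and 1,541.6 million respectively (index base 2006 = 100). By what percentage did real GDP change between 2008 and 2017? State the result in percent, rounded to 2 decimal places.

Deflate each year: 2008 → 1283.3/1.440 = 891.18; 2017 → 1541.6/1.491 = 1033.94.
So real GDP changed by 1033.94/891.18 − 1 = 0.1602, i.e. 16.02%.

16.02%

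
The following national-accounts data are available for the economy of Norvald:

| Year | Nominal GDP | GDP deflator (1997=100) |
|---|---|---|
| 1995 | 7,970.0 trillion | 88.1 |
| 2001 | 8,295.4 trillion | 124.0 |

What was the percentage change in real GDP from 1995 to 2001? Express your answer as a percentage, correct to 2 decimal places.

-26.05%

Real GDP 1995 = 7970.0 / 0.881 = 9046.54.
Real GDP 2001 = 8295.4 / 1.240 = 6689.84.
Real growth = 6689.84 / 9046.54 − 1 = -0.2605.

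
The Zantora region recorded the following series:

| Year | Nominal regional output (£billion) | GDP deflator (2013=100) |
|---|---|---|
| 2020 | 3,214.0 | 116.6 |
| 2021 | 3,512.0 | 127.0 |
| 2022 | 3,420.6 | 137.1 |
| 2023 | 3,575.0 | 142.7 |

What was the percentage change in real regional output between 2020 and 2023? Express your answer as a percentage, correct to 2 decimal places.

Real regional output 2020 = 3214.0/1.166 = 2756.43.
Real regional output 2023 = 3575.0/1.427 = 2505.26.
Change = 2505.26/2756.43 − 1 = -0.0911.

-9.11%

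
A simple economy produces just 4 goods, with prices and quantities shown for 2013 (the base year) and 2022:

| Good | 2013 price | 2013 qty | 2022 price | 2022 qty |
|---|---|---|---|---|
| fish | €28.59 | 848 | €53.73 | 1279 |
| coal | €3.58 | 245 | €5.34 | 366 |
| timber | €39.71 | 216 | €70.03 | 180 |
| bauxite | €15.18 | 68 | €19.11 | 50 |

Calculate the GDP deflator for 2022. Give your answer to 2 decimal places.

183.99

Nominal GDP 2022 = 53.73·1279 + 5.34·366 + 70.03·180 + 19.11·50 = 84236.01.
Real GDP 2022 (at 2013 prices) = 28.59·1279 + 3.58·366 + 39.71·180 + 15.18·50 = 45783.69.
Deflator = Nominal/Real × 100 = 84236.01/45783.69 × 100 = 183.987.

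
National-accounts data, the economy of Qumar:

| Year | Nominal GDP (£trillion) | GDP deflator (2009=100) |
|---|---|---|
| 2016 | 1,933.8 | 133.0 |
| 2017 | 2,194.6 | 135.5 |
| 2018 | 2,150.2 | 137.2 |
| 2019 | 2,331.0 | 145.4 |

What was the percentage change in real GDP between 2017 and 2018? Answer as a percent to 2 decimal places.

Real GDP 2017 = 2194.6/1.355 = 1619.63.
Real GDP 2018 = 2150.2/1.372 = 1567.20.
Change = 1567.20/1619.63 − 1 = -0.0324.

-3.24%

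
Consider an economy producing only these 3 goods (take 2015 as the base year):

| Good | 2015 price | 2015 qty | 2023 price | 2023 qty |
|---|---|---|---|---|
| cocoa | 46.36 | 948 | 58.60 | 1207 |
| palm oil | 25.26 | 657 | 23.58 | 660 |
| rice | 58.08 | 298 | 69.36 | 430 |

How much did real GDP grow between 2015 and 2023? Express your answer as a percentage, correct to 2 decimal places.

Real GDP 2015 = Nominal GDP 2015 = 46.36·948 + 25.26·657 + 58.08·298 = 77852.94.
Real GDP 2023 (at 2015 prices) = 46.36·1207 + 25.26·660 + 58.08·430 = 97602.52.
Real growth = 97602.52/77852.94 − 1 = 0.2537.

25.37%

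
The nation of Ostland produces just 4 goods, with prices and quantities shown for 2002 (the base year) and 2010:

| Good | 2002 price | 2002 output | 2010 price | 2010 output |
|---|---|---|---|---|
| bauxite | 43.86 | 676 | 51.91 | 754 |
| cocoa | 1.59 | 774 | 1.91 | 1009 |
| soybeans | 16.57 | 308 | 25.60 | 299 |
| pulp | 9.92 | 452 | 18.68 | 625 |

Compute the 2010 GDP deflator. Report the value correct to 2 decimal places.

Nominal GDP 2010 = 51.91·754 + 1.91·1009 + 25.60·299 + 18.68·625 = 60396.73.
Real GDP 2010 (at 2002 prices) = 43.86·754 + 1.59·1009 + 16.57·299 + 9.92·625 = 45829.18.
Deflator = Nominal/Real × 100 = 60396.73/45829.18 × 100 = 131.787.

131.79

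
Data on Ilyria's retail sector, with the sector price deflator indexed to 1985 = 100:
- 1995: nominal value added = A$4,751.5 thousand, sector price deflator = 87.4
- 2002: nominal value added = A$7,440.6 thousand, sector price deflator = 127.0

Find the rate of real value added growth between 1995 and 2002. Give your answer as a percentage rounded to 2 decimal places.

7.77%

Real value added 1995 = 4751.5 / 0.874 = 5436.50.
Real value added 2002 = 7440.6 / 1.270 = 5858.74.
Real growth = 5858.74 / 5436.50 − 1 = 0.0777.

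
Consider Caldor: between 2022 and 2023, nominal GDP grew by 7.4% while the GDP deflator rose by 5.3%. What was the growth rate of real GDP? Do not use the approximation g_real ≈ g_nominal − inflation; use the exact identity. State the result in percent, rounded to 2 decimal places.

(1 + g_nom) = (1 + g_real)(1 + π), so g_real = 1.0740 / 1.0530 − 1 = 0.01994.

1.99%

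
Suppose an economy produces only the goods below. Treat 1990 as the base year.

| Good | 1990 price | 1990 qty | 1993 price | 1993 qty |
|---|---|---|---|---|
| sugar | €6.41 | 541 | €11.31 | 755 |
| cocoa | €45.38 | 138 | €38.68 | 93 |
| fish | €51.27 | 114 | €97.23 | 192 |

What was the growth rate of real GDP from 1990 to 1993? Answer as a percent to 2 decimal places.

21.37%

Real GDP 1990 = Nominal GDP 1990 = 6.41·541 + 45.38·138 + 51.27·114 = 15575.03.
Real GDP 1993 (at 1990 prices) = 6.41·755 + 45.38·93 + 51.27·192 = 18903.73.
Real growth = 18903.73/15575.03 − 1 = 0.2137.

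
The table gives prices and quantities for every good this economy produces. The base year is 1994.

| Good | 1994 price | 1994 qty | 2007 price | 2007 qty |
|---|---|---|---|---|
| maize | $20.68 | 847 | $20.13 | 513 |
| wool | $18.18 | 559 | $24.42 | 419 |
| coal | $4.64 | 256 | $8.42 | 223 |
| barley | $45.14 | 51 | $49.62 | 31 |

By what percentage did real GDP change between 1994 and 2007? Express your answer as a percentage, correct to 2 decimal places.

Real GDP 1994 = Nominal GDP 1994 = 20.68·847 + 18.18·559 + 4.64·256 + 45.14·51 = 31168.56.
Real GDP 2007 (at 1994 prices) = 20.68·513 + 18.18·419 + 4.64·223 + 45.14·31 = 20660.32.
Real growth = 20660.32/31168.56 − 1 = -0.3371.

-33.71%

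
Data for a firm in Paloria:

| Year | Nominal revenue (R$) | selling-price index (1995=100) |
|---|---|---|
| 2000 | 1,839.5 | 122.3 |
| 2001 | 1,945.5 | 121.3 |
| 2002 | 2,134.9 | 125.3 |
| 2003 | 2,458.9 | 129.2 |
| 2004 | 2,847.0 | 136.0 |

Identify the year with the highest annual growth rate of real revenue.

2003

2001: real = 1945.5/1.213 = 1603.87; growth vs 2000 (1504.09) = 6.63%.
2002: real = 2134.9/1.253 = 1703.83; growth vs 2001 (1603.87) = 6.23%.
2003: real = 2458.9/1.292 = 1903.17; growth vs 2002 (1703.83) = 11.70%.
2004: real = 2847.0/1.360 = 2093.38; growth vs 2003 (1903.17) = 9.99%.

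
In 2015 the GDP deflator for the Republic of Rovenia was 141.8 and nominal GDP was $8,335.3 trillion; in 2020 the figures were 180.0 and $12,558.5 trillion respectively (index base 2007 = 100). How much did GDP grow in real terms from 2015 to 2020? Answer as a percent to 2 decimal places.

Deflate each year: 2015 → 8335.3/1.418 = 5878.21; 2020 → 12558.5/1.800 = 6976.94.
So real GDP changed by 6976.94/5878.21 − 1 = 0.1869, i.e. 18.69%.

18.69%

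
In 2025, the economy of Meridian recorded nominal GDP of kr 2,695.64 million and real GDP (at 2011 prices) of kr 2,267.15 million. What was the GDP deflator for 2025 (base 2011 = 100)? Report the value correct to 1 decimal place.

118.9

GDP deflator = (Nominal / Real) × 100 = 2695.64 / 2267.15 × 100 = 118.90.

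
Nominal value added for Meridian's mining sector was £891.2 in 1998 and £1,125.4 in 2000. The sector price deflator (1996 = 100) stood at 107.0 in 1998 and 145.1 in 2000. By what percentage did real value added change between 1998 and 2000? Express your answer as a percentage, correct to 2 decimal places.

Deflate each year: 1998 → 891.2/1.070 = 832.90; 2000 → 1125.4/1.451 = 775.60.
So real value added changed by 775.60/832.90 − 1 = -0.0688, i.e. -6.88%.

-6.88%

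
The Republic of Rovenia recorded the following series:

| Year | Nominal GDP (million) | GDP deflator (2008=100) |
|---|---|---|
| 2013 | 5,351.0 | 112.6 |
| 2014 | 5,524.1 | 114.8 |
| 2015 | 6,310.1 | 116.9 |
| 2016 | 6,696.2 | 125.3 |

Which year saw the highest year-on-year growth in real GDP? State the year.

2014: real = 5524.1/1.148 = 4811.93; growth vs 2013 (4752.22) = 1.26%.
2015: real = 6310.1/1.169 = 5397.86; growth vs 2014 (4811.93) = 12.18%.
2016: real = 6696.2/1.253 = 5344.13; growth vs 2015 (5397.86) = -1.00%.

2015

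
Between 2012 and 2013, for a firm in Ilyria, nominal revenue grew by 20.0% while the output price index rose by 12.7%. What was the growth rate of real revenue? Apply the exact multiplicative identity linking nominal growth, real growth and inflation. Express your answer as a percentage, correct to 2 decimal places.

(1 + g_nom) = (1 + g_real)(1 + π), so g_real = 1.2000 / 1.1270 − 1 = 0.06477.

6.48%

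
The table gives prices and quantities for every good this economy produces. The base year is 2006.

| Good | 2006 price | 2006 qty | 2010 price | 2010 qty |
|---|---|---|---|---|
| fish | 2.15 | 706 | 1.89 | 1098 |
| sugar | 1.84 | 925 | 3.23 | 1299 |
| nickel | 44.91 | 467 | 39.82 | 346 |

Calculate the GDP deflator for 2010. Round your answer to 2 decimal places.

98.81

Nominal GDP 2010 = 1.89·1098 + 3.23·1299 + 39.82·346 = 20048.71.
Real GDP 2010 (at 2006 prices) = 2.15·1098 + 1.84·1299 + 44.91·346 = 20289.72.
Deflator = Nominal/Real × 100 = 20048.71/20289.72 × 100 = 98.812.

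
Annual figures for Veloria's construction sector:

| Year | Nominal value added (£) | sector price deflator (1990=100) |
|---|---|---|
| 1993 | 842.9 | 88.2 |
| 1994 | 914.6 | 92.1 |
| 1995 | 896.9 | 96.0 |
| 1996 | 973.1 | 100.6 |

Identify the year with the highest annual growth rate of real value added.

1994: real = 914.6/0.921 = 993.05; growth vs 1993 (955.67) = 3.91%.
1995: real = 896.9/0.960 = 934.27; growth vs 1994 (993.05) = -5.92%.
1996: real = 973.1/1.006 = 967.30; growth vs 1995 (934.27) = 3.54%.

1994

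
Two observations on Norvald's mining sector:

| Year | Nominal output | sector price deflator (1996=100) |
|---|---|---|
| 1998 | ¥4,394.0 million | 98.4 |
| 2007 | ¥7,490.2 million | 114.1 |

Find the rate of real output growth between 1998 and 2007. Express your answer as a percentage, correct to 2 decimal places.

Deflate each year: 1998 → 4394.0/0.984 = 4465.45; 2007 → 7490.2/1.141 = 6564.59.
So real output changed by 6564.59/4465.45 − 1 = 0.4701, i.e. 47.01%.

47.01%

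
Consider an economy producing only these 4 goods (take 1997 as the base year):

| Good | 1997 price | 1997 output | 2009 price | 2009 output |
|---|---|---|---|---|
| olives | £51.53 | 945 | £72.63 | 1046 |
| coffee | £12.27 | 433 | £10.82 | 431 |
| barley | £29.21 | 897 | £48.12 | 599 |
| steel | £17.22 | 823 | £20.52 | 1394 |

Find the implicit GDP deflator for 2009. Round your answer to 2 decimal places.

Nominal GDP 2009 = 72.63·1046 + 10.82·431 + 48.12·599 + 20.52·1394 = 138063.16.
Real GDP 2009 (at 1997 prices) = 51.53·1046 + 12.27·431 + 29.21·599 + 17.22·1394 = 100690.22.
Deflator = Nominal/Real × 100 = 138063.16/100690.22 × 100 = 137.117.

137.12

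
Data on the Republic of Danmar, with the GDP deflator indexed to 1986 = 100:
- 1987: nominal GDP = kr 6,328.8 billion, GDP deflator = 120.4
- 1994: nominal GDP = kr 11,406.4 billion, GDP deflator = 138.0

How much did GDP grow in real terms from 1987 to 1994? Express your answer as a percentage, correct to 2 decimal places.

57.24%

Real GDP 1987 = 6328.8 / 1.204 = 5256.48.
Real GDP 1994 = 11406.4 / 1.380 = 8265.51.
Real growth = 8265.51 / 5256.48 − 1 = 0.5724.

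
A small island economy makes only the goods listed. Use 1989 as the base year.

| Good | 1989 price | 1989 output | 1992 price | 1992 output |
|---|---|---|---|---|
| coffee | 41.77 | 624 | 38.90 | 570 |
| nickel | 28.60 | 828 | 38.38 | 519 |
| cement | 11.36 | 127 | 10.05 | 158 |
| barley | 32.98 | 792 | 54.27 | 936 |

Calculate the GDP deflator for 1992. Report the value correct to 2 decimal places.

Nominal GDP 1992 = 38.90·570 + 38.38·519 + 10.05·158 + 54.27·936 = 94476.84.
Real GDP 1992 (at 1989 prices) = 41.77·570 + 28.60·519 + 11.36·158 + 32.98·936 = 71316.46.
Deflator = Nominal/Real × 100 = 94476.84/71316.46 × 100 = 132.476.

132.48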